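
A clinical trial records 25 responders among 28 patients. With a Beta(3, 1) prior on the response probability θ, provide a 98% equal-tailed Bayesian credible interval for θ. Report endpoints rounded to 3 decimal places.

[0.711, 0.972]

Posterior: Beta(3+25, 1+3) = Beta(28, 4).
Equal-tailed 98% interval: the 0.01 and 0.99 quantiles of Beta(28, 4).
Posterior mean ≈ 0.875, SD ≈ 0.058; a Normal approximation gives roughly [0.741, 1.009].
Exact: F⁻¹(0.01) = 0.711; F⁻¹(0.99) = 0.972.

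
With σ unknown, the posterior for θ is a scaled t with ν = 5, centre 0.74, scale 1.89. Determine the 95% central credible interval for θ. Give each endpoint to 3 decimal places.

[-4.118, 5.598]

The t_5 distribution is symmetric; the 95% interval is 0.74 ± t·1.89 with t_{0.975,5} = 2.571.
Half-width: 2.571 × 1.89 = 4.858.
0.74 − 4.858 = -4.118; 0.74 + 4.858 = 5.598.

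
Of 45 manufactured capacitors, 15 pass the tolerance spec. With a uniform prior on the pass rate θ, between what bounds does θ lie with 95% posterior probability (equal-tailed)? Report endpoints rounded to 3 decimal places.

[0.214, 0.480]

Posterior: Beta(1+15, 1+30) = Beta(16, 31).
Equal-tailed 95% interval: the 0.025 and 0.975 quantiles of Beta(16, 31).
Posterior mean ≈ 0.340, SD ≈ 0.068; a Normal approximation gives roughly [0.206, 0.474].
Exact: F⁻¹(0.025) = 0.214; F⁻¹(0.975) = 0.480.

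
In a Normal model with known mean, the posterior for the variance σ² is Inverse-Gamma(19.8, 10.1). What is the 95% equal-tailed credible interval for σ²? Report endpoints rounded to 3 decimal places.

Inverse-Gamma(19.8, 10.1) quantiles: F⁻¹(0.025) and F⁻¹(0.975).
Equivalently, 1/σ² ~ Gamma(19.8, rate = 10.1); invert its 0.975 and 0.025 quantiles.
Posterior mean ≈ 0.537, SD ≈ 0.127; a Normal approximation gives roughly [0.288, 0.787].
Exact: lower = 0.343; upper = 0.837.

[0.343, 0.837]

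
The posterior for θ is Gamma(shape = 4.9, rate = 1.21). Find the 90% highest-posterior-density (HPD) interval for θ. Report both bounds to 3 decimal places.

[1.198, 6.791]

The posterior is unimodal and skewed, so the HPD interval has equal density at both endpoints and is the shortest 90% interval.
Solving f(1.198) = f(6.791) with F(6.791) − F(1.198) = 0.90 gives [1.198, 6.791].
For comparison, the equal-tailed interval is [1.577, 7.451]; the HPD is narrower and shifted toward the mode.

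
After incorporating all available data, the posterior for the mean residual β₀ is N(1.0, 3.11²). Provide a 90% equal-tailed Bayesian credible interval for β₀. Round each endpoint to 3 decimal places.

The posterior is symmetric, so the 90% equal-tailed interval is β₀ = 1.0 ± z·3.11 with z = 1.645.
Half-width: 1.645 × 3.11 = 5.115.
1.0 − 5.115 = -4.115; 1.0 + 5.115 = 6.115.

[-4.115, 6.115]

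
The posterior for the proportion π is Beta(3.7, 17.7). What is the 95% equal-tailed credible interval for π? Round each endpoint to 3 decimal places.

[0.048, 0.355]

Posterior: Beta(3.7, 17.7).
Equal-tailed 95% interval: the 0.025 and 0.975 quantiles of Beta(3.7, 17.7).
Posterior mean ≈ 0.173, SD ≈ 0.080; a Normal approximation gives roughly [0.016, 0.329].
Exact: F⁻¹(0.025) = 0.048; F⁻¹(0.975) = 0.355.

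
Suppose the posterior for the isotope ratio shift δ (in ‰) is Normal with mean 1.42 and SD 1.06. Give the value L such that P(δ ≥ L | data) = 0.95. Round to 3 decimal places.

-0.324

Need L with P(δ ≥ L) = 0.95: L = 1.42 − z_{0.05}·1.06.
z = 1.645; L = 1.42 − 1.645 × 1.06 = -0.324.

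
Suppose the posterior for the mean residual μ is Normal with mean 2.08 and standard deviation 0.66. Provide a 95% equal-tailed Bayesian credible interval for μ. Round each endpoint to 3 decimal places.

[0.786, 3.374]

The posterior is symmetric, so the 95% equal-tailed interval is μ = 2.08 ± z·0.66 with z = 1.960.
Half-width: 1.960 × 0.66 = 1.294.
2.08 − 1.294 = 0.786; 2.08 + 1.294 = 3.374.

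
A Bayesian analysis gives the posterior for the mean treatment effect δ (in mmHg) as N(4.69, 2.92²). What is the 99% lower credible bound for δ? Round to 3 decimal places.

-2.103

Need L with P(δ ≥ L) = 0.99: L = 4.69 − z_{0.01}·2.92.
z = 2.326; L = 4.69 − 2.326 × 2.92 = -2.103.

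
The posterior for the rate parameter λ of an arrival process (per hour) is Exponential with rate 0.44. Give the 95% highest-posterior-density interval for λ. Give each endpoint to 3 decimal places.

[0.000, 6.808]

The exponential density is strictly decreasing on [0, ∞), so the HPD interval is anchored at 0: [0, q] with P(λ ≤ q) = 0.95.
q = −ln(1 − 0.95) / 0.44 = 2.9957 / 0.44 = 6.808.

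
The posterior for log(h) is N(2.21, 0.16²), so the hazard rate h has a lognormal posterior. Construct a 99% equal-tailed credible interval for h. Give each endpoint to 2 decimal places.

[6.04, 13.77]

On the log scale the 99% interval is 2.21 ± 2.576 × 0.16 = [1.7979, 2.6221].
Exponentiate: [e^1.7979, e^2.6221] = [6.04, 13.77].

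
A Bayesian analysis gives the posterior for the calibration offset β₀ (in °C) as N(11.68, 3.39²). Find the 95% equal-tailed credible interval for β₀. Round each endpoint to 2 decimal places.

The posterior is symmetric, so the 95% equal-tailed interval is β₀ = 11.68 ± z·3.39 with z = 1.960.
Half-width: 1.960 × 3.39 = 6.64.
11.68 − 6.64 = 5.04; 11.68 + 6.64 = 18.32.

[5.04, 18.32]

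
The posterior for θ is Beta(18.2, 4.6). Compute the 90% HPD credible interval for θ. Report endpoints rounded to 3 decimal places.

The posterior is unimodal and skewed, so the HPD interval has equal density at both endpoints and is the shortest 90% interval.
Solving f(0.670) = f(0.932) with F(0.932) − F(0.670) = 0.90 gives [0.670, 0.932].
For comparison, the equal-tailed interval is [0.649, 0.917]; the HPD is narrower and shifted toward the mode.

[0.670, 0.932]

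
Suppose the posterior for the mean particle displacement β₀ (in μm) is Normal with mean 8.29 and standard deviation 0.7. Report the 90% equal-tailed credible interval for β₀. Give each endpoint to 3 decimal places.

[7.139, 9.441]

The posterior is symmetric, so the 90% equal-tailed interval is β₀ = 8.29 ± z·0.7 with z = 1.645.
Half-width: 1.645 × 0.7 = 1.151.
8.29 − 1.151 = 7.139; 8.29 + 1.151 = 9.441.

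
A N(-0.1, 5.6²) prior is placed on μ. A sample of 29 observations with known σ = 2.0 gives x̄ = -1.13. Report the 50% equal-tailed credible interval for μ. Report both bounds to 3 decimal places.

[-1.375, -0.876]

Posterior precision = 1/5.6² + 29/2.0² = 0.0319 + 7.2500 = 7.2819, so posterior SD = 0.3706.
Posterior mean = (-0.1/5.6² + 29·-1.13/2.0²) / 7.2819 = -1.1255.
Interval: -1.1255 ± 0.674 × 0.3706 → [-1.375, -0.876].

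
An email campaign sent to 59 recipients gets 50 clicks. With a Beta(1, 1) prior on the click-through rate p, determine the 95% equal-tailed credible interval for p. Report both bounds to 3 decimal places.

Posterior: Beta(1+50, 1+9) = Beta(51, 10).
Equal-tailed 95% interval: the 0.025 and 0.975 quantiles of Beta(51, 10).
Posterior mean ≈ 0.836, SD ≈ 0.047; a Normal approximation gives roughly [0.744, 0.928].
Exact: F⁻¹(0.025) = 0.734; F⁻¹(0.975) = 0.917.

[0.734, 0.917]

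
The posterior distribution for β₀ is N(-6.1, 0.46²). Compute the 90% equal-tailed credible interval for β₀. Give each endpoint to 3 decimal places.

The posterior is symmetric, so the 90% equal-tailed interval is β₀ = -6.1 ± z·0.46 with z = 1.645.
Half-width: 1.645 × 0.46 = 0.757.
-6.1 − 0.757 = -6.857; -6.1 + 0.757 = -5.343.

[-6.857, -5.343]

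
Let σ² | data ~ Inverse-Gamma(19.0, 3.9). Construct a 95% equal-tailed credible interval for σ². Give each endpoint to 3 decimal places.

Inverse-Gamma(19.0, 3.9) quantiles: F⁻¹(0.025) and F⁻¹(0.975).
Equivalently, 1/σ² ~ Gamma(19.0, rate = 3.9); invert its 0.975 and 0.025 quantiles.
Posterior mean ≈ 0.217, SD ≈ 0.053; a Normal approximation gives roughly [0.114, 0.320].
Exact: lower = 0.137; upper = 0.341.

[0.137, 0.341]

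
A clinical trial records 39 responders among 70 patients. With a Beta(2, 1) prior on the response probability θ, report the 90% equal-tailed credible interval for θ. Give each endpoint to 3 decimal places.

Posterior: Beta(2+39, 1+31) = Beta(41, 32).
Equal-tailed 90% interval: the 0.05 and 0.95 quantiles of Beta(41, 32).
Posterior mean ≈ 0.562, SD ≈ 0.058; a Normal approximation gives roughly [0.467, 0.657].
Exact: F⁻¹(0.05) = 0.466; F⁻¹(0.95) = 0.656.

[0.466, 0.656]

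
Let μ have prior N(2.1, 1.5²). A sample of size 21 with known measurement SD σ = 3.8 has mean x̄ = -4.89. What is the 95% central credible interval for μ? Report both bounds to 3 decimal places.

[-4.676, -1.831]

Posterior precision = 1/1.5² + 21/3.8² = 0.4444 + 1.4543 = 1.8987, so posterior SD = 0.7257.
Posterior mean = (2.1/1.5² + 21·-4.89/3.8²) / 1.8987 = -3.2538.
Interval: -3.2538 ± 1.960 × 0.7257 → [-4.676, -1.831].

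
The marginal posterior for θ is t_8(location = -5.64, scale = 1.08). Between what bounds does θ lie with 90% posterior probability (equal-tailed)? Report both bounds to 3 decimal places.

[-7.648, -3.632]

The t_8 distribution is symmetric; the 90% interval is -5.64 ± t·1.08 with t_{0.95,8} = 1.860.
Half-width: 1.860 × 1.08 = 2.008.
-5.64 − 2.008 = -7.648; -5.64 + 2.008 = -3.632.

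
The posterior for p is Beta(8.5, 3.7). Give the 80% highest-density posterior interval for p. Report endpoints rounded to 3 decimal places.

[0.552, 0.876]

The posterior is unimodal and skewed, so the HPD interval has equal density at both endpoints and is the shortest 80% interval.
Solving f(0.552) = f(0.876) with F(0.876) − F(0.552) = 0.80 gives [0.552, 0.876].
For comparison, the equal-tailed interval is [0.524, 0.854]; the HPD is narrower and shifted toward the mode.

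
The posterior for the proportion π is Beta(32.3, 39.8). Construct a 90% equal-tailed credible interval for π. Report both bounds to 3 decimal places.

[0.353, 0.545]

Posterior: Beta(32.3, 39.8).
Equal-tailed 90% interval: the 0.05 and 0.95 quantiles of Beta(32.3, 39.8).
Posterior mean ≈ 0.448, SD ≈ 0.058; a Normal approximation gives roughly [0.352, 0.544].
Exact: F⁻¹(0.05) = 0.353; F⁻¹(0.95) = 0.545.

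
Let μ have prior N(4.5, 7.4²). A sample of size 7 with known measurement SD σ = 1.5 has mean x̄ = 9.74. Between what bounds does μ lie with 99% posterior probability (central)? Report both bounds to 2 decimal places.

[8.25, 11.17]

Posterior precision = 1/7.4² + 7/1.5² = 0.0183 + 3.1111 = 3.1294, so posterior SD = 0.5653.
Posterior mean = (4.5/7.4² + 7·9.74/1.5²) / 3.1294 = 9.7094.
Interval: 9.7094 ± 2.576 × 0.5653 → [8.25, 11.17].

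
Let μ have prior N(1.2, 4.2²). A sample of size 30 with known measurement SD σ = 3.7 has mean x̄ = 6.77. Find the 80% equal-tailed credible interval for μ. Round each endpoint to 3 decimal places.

[5.775, 7.484]

Posterior precision = 1/4.2² + 30/3.7² = 0.0567 + 2.1914 = 2.2481, so posterior SD = 0.6670.
Posterior mean = (1.2/4.2² + 30·6.77/3.7²) / 2.2481 = 6.6295.
Interval: 6.6295 ± 1.282 × 0.6670 → [5.775, 7.484].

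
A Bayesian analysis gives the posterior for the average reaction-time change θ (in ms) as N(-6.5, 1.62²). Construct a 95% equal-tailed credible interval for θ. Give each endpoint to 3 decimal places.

[-9.675, -3.325]

The posterior is symmetric, so the 95% equal-tailed interval is θ = -6.5 ± z·1.62 with z = 1.960.
Half-width: 1.960 × 1.62 = 3.175.
-6.5 − 3.175 = -9.675; -6.5 + 3.175 = -3.325.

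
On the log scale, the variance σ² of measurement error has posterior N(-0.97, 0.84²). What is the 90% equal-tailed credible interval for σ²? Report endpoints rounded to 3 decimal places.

[0.095, 1.509]

On the log scale the 90% interval is -0.97 ± 1.645 × 0.84 = [-2.3517, 0.4117].
Exponentiate: [e^-2.3517, e^0.4117] = [0.095, 1.509].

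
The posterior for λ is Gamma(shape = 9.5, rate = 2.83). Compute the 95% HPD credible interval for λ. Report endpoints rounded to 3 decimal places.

[1.398, 5.527]

The posterior is unimodal and skewed, so the HPD interval has equal density at both endpoints and is the shortest 95% interval.
Solving f(1.398) = f(5.527) with F(5.527) − F(1.398) = 0.95 gives [1.398, 5.527].
For comparison, the equal-tailed interval is [1.574, 5.804]; the HPD is narrower and shifted toward the mode.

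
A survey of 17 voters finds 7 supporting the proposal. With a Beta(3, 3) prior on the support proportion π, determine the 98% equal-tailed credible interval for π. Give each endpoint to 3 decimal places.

[0.214, 0.672]

Posterior: Beta(3+7, 3+10) = Beta(10, 13).
Equal-tailed 98% interval: the 0.01 and 0.99 quantiles of Beta(10, 13).
Posterior mean ≈ 0.435, SD ≈ 0.101; a Normal approximation gives roughly [0.199, 0.670].
Exact: F⁻¹(0.01) = 0.214; F⁻¹(0.99) = 0.672.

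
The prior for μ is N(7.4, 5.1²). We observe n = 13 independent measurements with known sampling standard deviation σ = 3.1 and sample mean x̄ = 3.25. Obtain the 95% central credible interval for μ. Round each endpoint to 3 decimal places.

[1.703, 5.026]

Posterior precision = 1/5.1² + 13/3.1² = 0.0384 + 1.3528 = 1.3912, so posterior SD = 0.8478.
Posterior mean = (7.4/5.1² + 13·3.25/3.1²) / 1.3912 = 3.3647.
Interval: 3.3647 ± 1.960 × 0.8478 → [1.703, 5.026].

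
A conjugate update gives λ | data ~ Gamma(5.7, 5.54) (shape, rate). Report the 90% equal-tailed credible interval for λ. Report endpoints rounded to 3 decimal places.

[0.436, 1.825]

Posterior: Gamma(shape 5.7, rate 5.54).
Equal-tailed 90% interval: Gamma(5.7, 5.54) quantiles at 0.05 and 0.95.
Posterior mean ≈ 1.029, SD ≈ 0.431; a Normal approximation gives roughly [0.320, 1.738].
Exact: lower = 0.436; upper = 1.825.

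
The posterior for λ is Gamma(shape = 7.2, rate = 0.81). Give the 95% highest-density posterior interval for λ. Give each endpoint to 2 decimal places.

[3.05, 15.48]

The posterior is unimodal and skewed, so the HPD interval has equal density at both endpoints and is the shortest 95% interval.
Solving f(3.05) = f(15.48) with F(15.48) − F(3.05) = 0.95 gives [3.05, 15.48].
For comparison, the equal-tailed interval is [3.63, 16.46]; the HPD is narrower and shifted toward the mode.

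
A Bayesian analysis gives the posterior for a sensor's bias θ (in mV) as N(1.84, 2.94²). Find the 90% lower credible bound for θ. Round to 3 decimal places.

Need L with P(θ ≥ L) = 0.90: L = 1.84 − z_{0.1}·2.94.
z = 1.282; L = 1.84 − 1.282 × 2.94 = -1.928.

-1.928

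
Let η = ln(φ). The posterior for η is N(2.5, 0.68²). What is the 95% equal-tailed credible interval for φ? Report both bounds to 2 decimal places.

On the log scale the 95% interval is 2.5 ± 1.960 × 0.68 = [1.1672, 3.8328].
Exponentiate: [e^1.1672, e^3.8328] = [3.21, 46.19].

[3.21, 46.19]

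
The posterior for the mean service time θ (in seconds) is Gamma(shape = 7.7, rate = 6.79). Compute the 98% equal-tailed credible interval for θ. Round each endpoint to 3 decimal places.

Posterior: Gamma(shape 7.7, rate 6.79).
Equal-tailed 98% interval: Gamma(7.7, 6.79) quantiles at 0.01 and 0.99.
Posterior mean ≈ 1.134, SD ≈ 0.409; a Normal approximation gives roughly [0.183, 2.085].
Exact: lower = 0.402; upper = 2.294.

[0.402, 2.294]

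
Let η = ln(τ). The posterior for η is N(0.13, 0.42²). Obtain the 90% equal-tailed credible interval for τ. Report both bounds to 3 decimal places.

[0.571, 2.272]

On the log scale the 90% interval is 0.13 ± 1.645 × 0.42 = [-0.5608, 0.8208].
Exponentiate: [e^-0.5608, e^0.8208] = [0.571, 2.272].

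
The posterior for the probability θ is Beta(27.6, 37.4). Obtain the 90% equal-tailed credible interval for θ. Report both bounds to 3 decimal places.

Posterior: Beta(27.6, 37.4).
Equal-tailed 90% interval: the 0.05 and 0.95 quantiles of Beta(27.6, 37.4).
Posterior mean ≈ 0.425, SD ≈ 0.061; a Normal approximation gives roughly [0.325, 0.525].
Exact: F⁻¹(0.05) = 0.326; F⁻¹(0.95) = 0.526.

[0.326, 0.526]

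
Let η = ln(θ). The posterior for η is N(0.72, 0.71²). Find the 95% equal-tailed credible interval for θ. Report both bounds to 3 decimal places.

On the log scale the 95% interval is 0.72 ± 1.960 × 0.71 = [-0.6716, 2.1116].
Exponentiate: [e^-0.6716, e^2.1116] = [0.511, 8.261].

[0.511, 8.261]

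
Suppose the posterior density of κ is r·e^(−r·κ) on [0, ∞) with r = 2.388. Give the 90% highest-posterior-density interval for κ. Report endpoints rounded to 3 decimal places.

The exponential density is strictly decreasing on [0, ∞), so the HPD interval is anchored at 0: [0, q] with P(κ ≤ q) = 0.90.
q = −ln(1 − 0.90) / 2.388 = 2.3026 / 2.388 = 0.964.

[0.000, 0.964]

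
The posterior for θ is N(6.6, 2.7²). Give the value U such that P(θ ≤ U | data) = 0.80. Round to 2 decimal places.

8.87

Need U with P(θ ≤ U) = 0.80: U = 6.6 + z_{0.2}·2.7.
z = 0.842; U = 6.6 + 0.842 × 2.7 = 8.87.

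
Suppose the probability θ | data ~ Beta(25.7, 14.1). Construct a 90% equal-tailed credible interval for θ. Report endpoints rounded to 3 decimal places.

Posterior: Beta(25.7, 14.1).
Equal-tailed 90% interval: the 0.05 and 0.95 quantiles of Beta(25.7, 14.1).
Posterior mean ≈ 0.646, SD ≈ 0.075; a Normal approximation gives roughly [0.523, 0.769].
Exact: F⁻¹(0.05) = 0.518; F⁻¹(0.95) = 0.765.

[0.518, 0.765]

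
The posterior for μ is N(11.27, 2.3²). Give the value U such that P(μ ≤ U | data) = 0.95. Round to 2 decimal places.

15.05

Need U with P(μ ≤ U) = 0.95: U = 11.27 + z_{0.05}·2.3.
z = 1.645; U = 11.27 + 1.645 × 2.3 = 15.05.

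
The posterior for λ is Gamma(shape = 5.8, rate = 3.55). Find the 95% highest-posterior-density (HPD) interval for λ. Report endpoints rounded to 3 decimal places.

The posterior is unimodal and skewed, so the HPD interval has equal density at both endpoints and is the shortest 95% interval.
Solving f(0.463) = f(2.981) with F(2.981) − F(0.463) = 0.95 gives [0.463, 2.981].
For comparison, the equal-tailed interval is [0.587, 3.207]; the HPD is narrower and shifted toward the mode.

[0.463, 2.981]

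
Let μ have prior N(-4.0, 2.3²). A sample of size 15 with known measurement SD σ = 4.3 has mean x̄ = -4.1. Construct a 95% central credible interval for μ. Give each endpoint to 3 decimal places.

Posterior precision = 1/2.3² + 15/4.3² = 0.1890 + 0.8112 = 1.0003, so posterior SD = 0.9999.
Posterior mean = (-4.0/2.3² + 15·-4.1/4.3²) / 1.0003 = -4.0811.
Interval: -4.0811 ± 1.960 × 0.9999 → [-6.041, -2.121].

[-6.041, -2.121]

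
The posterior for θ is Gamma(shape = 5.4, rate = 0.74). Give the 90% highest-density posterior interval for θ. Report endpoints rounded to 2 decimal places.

[2.37, 12.04]

The posterior is unimodal and skewed, so the HPD interval has equal density at both endpoints and is the shortest 90% interval.
Solving f(2.37) = f(12.04) with F(12.04) − F(2.37) = 0.90 gives [2.37, 12.04].
For comparison, the equal-tailed interval is [3.00, 13.11]; the HPD is narrower and shifted toward the mode.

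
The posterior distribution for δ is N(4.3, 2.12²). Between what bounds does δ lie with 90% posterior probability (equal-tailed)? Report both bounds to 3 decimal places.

The posterior is symmetric, so the 90% equal-tailed interval is δ = 4.3 ± z·2.12 with z = 1.645.
Half-width: 1.645 × 2.12 = 3.487.
4.3 − 3.487 = 0.813; 4.3 + 3.487 = 7.787.

[0.813, 7.787]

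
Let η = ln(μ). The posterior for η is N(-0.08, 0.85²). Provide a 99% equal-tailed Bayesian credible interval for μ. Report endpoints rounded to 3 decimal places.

[0.103, 8.244]

On the log scale the 99% interval is -0.08 ± 2.576 × 0.85 = [-2.2695, 2.1095].
Exponentiate: [e^-2.2695, e^2.1095] = [0.103, 8.244].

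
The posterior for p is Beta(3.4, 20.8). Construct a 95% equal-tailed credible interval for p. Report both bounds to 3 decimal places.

[0.036, 0.301]

Posterior: Beta(3.4, 20.8).
Equal-tailed 95% interval: the 0.025 and 0.975 quantiles of Beta(3.4, 20.8).
Posterior mean ≈ 0.140, SD ≈ 0.069; a Normal approximation gives roughly [0.005, 0.276].
Exact: F⁻¹(0.025) = 0.036; F⁻¹(0.975) = 0.301.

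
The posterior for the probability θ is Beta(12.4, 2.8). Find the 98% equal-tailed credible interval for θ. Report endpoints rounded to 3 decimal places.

[0.544, 0.973]

Posterior: Beta(12.4, 2.8).
Equal-tailed 98% interval: the 0.01 and 0.99 quantiles of Beta(12.4, 2.8).
Posterior mean ≈ 0.816, SD ≈ 0.096; a Normal approximation gives roughly [0.592, 1.040].
Exact: F⁻¹(0.01) = 0.544; F⁻¹(0.99) = 0.973.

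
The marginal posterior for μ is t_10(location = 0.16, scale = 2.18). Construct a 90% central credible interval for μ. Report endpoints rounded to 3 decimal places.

The t_10 distribution is symmetric; the 90% interval is 0.16 ± t·2.18 with t_{0.95,10} = 1.812.
Half-width: 1.812 × 2.18 = 3.951.
0.16 − 3.951 = -3.791; 0.16 + 3.951 = 4.111.

[-3.791, 4.111]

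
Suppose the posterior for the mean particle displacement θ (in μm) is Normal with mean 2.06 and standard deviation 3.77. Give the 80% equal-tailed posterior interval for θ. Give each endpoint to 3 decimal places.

[-2.771, 6.891]

The posterior is symmetric, so the 80% equal-tailed interval is θ = 2.06 ± z·3.77 with z = 1.282.
Half-width: 1.282 × 3.77 = 4.831.
2.06 − 4.831 = -2.771; 2.06 + 4.831 = 6.891.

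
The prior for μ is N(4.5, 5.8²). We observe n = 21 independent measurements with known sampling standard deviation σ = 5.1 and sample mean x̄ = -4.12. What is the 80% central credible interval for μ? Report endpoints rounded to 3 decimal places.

Posterior precision = 1/5.8² + 21/5.1² = 0.0297 + 0.8074 = 0.8371, so posterior SD = 1.0930.
Posterior mean = (4.5/5.8² + 21·-4.12/5.1²) / 0.8371 = -3.8139.
Interval: -3.8139 ± 1.282 × 1.0930 → [-5.215, -2.413].

[-5.215, -2.413]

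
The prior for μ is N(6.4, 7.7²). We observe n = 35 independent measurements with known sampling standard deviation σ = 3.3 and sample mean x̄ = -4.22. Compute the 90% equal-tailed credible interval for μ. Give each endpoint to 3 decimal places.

[-5.080, -3.249]

Posterior precision = 1/7.7² + 35/3.3² = 0.0169 + 3.2140 = 3.2308, so posterior SD = 0.5563.
Posterior mean = (6.4/7.7² + 35·-4.22/3.3²) / 3.2308 = -4.1646.
Interval: -4.1646 ± 1.645 × 0.5563 → [-5.080, -3.249].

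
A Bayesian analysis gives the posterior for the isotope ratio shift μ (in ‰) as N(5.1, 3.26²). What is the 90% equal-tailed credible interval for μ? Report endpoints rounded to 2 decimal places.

[-0.26, 10.46]

The posterior is symmetric, so the 90% equal-tailed interval is μ = 5.1 ± z·3.26 with z = 1.645.
Half-width: 1.645 × 3.26 = 5.36.
5.1 − 5.36 = -0.26; 5.1 + 5.36 = 10.46.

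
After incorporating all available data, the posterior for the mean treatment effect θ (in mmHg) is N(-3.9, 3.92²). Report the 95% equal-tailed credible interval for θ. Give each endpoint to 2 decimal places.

[-11.58, 3.78]

The posterior is symmetric, so the 95% equal-tailed interval is θ = -3.9 ± z·3.92 with z = 1.960.
Half-width: 1.960 × 3.92 = 7.68.
-3.9 − 7.68 = -11.58; -3.9 + 7.68 = 3.78.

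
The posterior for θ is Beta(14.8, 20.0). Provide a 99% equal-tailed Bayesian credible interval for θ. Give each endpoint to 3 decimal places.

Posterior: Beta(14.8, 20.0).
Equal-tailed 99% interval: the 0.005 and 0.995 quantiles of Beta(14.8, 20.0).
Posterior mean ≈ 0.425, SD ≈ 0.083; a Normal approximation gives roughly [0.212, 0.638].
Exact: F⁻¹(0.005) = 0.226; F⁻¹(0.995) = 0.640.

[0.226, 0.640]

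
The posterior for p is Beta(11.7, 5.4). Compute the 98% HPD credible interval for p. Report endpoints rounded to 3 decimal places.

The posterior is unimodal and skewed, so the HPD interval has equal density at both endpoints and is the shortest 98% interval.
Solving f(0.425) = f(0.910) with F(0.910) − F(0.425) = 0.98 gives [0.425, 0.910].
For comparison, the equal-tailed interval is [0.409, 0.899]; the HPD is narrower and shifted toward the mode.

[0.425, 0.910]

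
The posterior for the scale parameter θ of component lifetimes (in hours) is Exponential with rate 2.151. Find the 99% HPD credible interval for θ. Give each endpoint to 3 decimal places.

[0.000, 2.141]

The exponential density is strictly decreasing on [0, ∞), so the HPD interval is anchored at 0: [0, q] with P(θ ≤ q) = 0.99.
q = −ln(1 − 0.99) / 2.151 = 4.6052 / 2.151 = 2.141.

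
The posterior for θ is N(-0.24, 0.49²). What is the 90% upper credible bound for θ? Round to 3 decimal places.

0.388

Need U with P(θ ≤ U) = 0.90: U = -0.24 + z_{0.1}·0.49.
z = 1.282; U = -0.24 + 1.282 × 0.49 = 0.388.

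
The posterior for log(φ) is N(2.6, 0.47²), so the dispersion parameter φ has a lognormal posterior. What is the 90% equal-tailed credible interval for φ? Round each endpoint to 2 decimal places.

[6.21, 29.17]

On the log scale the 90% interval is 2.6 ± 1.645 × 0.47 = [1.8269, 3.3731].
Exponentiate: [e^1.8269, e^3.3731] = [6.21, 29.17].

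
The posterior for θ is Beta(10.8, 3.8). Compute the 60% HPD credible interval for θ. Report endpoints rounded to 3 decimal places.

The posterior is unimodal and skewed, so the HPD interval has equal density at both endpoints and is the shortest 60% interval.
Solving f(0.675) = f(0.862) with F(0.862) − F(0.675) = 0.60 gives [0.675, 0.862].
For comparison, the equal-tailed interval is [0.647, 0.838]; the HPD is narrower and shifted toward the mode.

[0.675, 0.862]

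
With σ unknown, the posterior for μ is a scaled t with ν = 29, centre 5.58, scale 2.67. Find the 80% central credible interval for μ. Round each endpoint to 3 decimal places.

The t_29 distribution is symmetric; the 80% interval is 5.58 ± t·2.67 with t_{0.9,29} = 1.311.
Half-width: 1.311 × 2.67 = 3.502.
5.58 − 3.502 = 2.078; 5.58 + 3.502 = 9.082.

[2.078, 9.082]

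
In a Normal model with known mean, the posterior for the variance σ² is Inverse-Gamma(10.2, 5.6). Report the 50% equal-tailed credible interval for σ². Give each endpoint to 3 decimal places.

Inverse-Gamma(10.2, 5.6) quantiles: F⁻¹(0.25) and F⁻¹(0.75).
Equivalently, 1/σ² ~ Gamma(10.2, rate = 5.6); invert its 0.75 and 0.25 quantiles.
Posterior mean ≈ 0.609, SD ≈ 0.213; a Normal approximation gives roughly [0.465, 0.752].
Exact: lower = 0.461; upper = 0.708.

[0.461, 0.708]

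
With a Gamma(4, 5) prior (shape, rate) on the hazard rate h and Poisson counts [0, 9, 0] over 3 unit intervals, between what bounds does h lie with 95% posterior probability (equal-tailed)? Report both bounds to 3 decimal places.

[0.865, 2.620]

Posterior: Gamma(4+9, 5+3) = Gamma(13, 8) (shape, rate).
Equal-tailed 95% interval: Gamma(13, 8) quantiles at 0.025 and 0.975.
Posterior mean ≈ 1.625, SD ≈ 0.451; a Normal approximation gives roughly [0.742, 2.508].
Exact: lower = 0.865; upper = 2.620.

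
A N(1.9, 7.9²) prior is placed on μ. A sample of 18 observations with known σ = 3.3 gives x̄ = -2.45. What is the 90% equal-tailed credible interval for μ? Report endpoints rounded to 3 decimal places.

[-3.681, -1.135]

Posterior precision = 1/7.9² + 18/3.3² = 0.0160 + 1.6529 = 1.6689, so posterior SD = 0.7741.
Posterior mean = (1.9/7.9² + 18·-2.45/3.3²) / 1.6689 = -2.4082.
Interval: -2.4082 ± 1.645 × 0.7741 → [-3.681, -1.135].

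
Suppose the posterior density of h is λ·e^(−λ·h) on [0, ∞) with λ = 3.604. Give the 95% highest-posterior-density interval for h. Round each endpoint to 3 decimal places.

The exponential density is strictly decreasing on [0, ∞), so the HPD interval is anchored at 0: [0, q] with P(h ≤ q) = 0.95.
q = −ln(1 − 0.95) / 3.604 = 2.9957 / 3.604 = 0.831.

[0.000, 0.831]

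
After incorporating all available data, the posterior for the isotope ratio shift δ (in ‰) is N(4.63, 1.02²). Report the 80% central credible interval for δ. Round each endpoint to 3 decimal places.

The posterior is symmetric, so the 80% equal-tailed interval is δ = 4.63 ± z·1.02 with z = 1.282.
Half-width: 1.282 × 1.02 = 1.307.
4.63 − 1.307 = 3.323; 4.63 + 1.307 = 5.937.

[3.323, 5.937]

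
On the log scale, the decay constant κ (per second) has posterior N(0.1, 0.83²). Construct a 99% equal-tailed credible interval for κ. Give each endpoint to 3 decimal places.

[0.130, 9.374]

On the log scale the 99% interval is 0.1 ± 2.576 × 0.83 = [-2.0379, 2.2379].
Exponentiate: [e^-2.0379, e^2.2379] = [0.130, 9.374].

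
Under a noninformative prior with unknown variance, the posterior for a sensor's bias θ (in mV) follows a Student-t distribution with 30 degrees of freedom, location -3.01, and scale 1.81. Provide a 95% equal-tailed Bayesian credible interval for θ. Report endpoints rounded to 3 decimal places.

[-6.707, 0.687]

The t_30 distribution is symmetric; the 95% interval is -3.01 ± t·1.81 with t_{0.975,30} = 2.042.
Half-width: 2.042 × 1.81 = 3.697.
-3.01 − 3.697 = -6.707; -3.01 + 3.697 = 0.687.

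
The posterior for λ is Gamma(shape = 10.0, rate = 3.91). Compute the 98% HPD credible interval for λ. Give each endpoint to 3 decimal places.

[0.936, 4.600]

The posterior is unimodal and skewed, so the HPD interval has equal density at both endpoints and is the shortest 98% interval.
Solving f(0.936) = f(4.600) with F(4.600) − F(0.936) = 0.98 gives [0.936, 4.600].
For comparison, the equal-tailed interval is [1.056, 4.804]; the HPD is narrower and shifted toward the mode.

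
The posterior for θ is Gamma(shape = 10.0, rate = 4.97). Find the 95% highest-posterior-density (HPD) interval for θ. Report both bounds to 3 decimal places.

The posterior is unimodal and skewed, so the HPD interval has equal density at both endpoints and is the shortest 95% interval.
Solving f(0.864) = f(3.280) with F(3.280) − F(0.864) = 0.95 gives [0.864, 3.280].
For comparison, the equal-tailed interval is [0.965, 3.438]; the HPD is narrower and shifted toward the mode.

[0.864, 3.280]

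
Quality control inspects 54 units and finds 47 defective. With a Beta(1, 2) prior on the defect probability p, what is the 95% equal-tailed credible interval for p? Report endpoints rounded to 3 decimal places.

Posterior: Beta(1+47, 2+7) = Beta(48, 9).
Equal-tailed 95% interval: the 0.025 and 0.975 quantiles of Beta(48, 9).
Posterior mean ≈ 0.842, SD ≈ 0.048; a Normal approximation gives roughly [0.748, 0.936].
Exact: F⁻¹(0.025) = 0.738; F⁻¹(0.975) = 0.924.

[0.738, 0.924]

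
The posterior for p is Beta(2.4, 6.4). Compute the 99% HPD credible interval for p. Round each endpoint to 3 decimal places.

The posterior is unimodal and skewed, so the HPD interval has equal density at both endpoints and is the shortest 99% interval.
Solving f(0.011) = f(0.655) with F(0.655) − F(0.011) = 0.99 gives [0.011, 0.655].
For comparison, the equal-tailed interval is [0.026, 0.689]; the HPD is narrower and shifted toward the mode.

[0.011, 0.655]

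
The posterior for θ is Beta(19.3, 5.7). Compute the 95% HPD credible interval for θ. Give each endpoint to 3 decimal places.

[0.610, 0.922]

The posterior is unimodal and skewed, so the HPD interval has equal density at both endpoints and is the shortest 95% interval.
Solving f(0.610) = f(0.922) with F(0.922) − F(0.610) = 0.95 gives [0.610, 0.922].
For comparison, the equal-tailed interval is [0.593, 0.910]; the HPD is narrower and shifted toward the mode.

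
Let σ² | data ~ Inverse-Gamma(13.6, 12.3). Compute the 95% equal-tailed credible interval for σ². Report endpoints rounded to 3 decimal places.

[0.566, 1.671]

Inverse-Gamma(13.6, 12.3) quantiles: F⁻¹(0.025) and F⁻¹(0.975).
Equivalently, 1/σ² ~ Gamma(13.6, rate = 12.3); invert its 0.975 and 0.025 quantiles.
Posterior mean ≈ 0.976, SD ≈ 0.287; a Normal approximation gives roughly [0.414, 1.538].
Exact: lower = 0.566; upper = 1.671.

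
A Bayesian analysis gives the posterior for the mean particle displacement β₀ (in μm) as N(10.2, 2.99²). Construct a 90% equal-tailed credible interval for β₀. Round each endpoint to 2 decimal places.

[5.28, 15.12]

The posterior is symmetric, so the 90% equal-tailed interval is β₀ = 10.2 ± z·2.99 with z = 1.645.
Half-width: 1.645 × 2.99 = 4.92.
10.2 − 4.92 = 5.28; 10.2 + 4.92 = 15.12.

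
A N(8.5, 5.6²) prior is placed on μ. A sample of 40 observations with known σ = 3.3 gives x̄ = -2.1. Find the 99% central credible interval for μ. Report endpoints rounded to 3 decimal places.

Posterior precision = 1/5.6² + 40/3.3² = 0.0319 + 3.6731 = 3.7050, so posterior SD = 0.5195.
Posterior mean = (8.5/5.6² + 40·-2.1/3.3²) / 3.7050 = -2.0088.
Interval: -2.0088 ± 2.576 × 0.5195 → [-3.347, -0.671].

[-3.347, -0.671]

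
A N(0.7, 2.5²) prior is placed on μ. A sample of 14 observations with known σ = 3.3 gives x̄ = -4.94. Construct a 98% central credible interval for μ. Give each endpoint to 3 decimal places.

[-6.251, -2.381]

Posterior precision = 1/2.5² + 14/3.3² = 0.1600 + 1.2856 = 1.4456, so posterior SD = 0.8317.
Posterior mean = (0.7/2.5² + 14·-4.94/3.3²) / 1.4456 = -4.3158.
Interval: -4.3158 ± 2.326 × 0.8317 → [-6.251, -2.381].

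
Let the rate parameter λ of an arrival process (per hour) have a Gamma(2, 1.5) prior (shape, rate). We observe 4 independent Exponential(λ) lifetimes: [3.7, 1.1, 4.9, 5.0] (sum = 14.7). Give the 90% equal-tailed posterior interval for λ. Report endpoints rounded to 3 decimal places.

[0.161, 0.649]

Posterior: Gamma(2+4, 1.5+14.7) = Gamma(6, 16.2) (shape, rate).
Equal-tailed 90% interval: Gamma(6, 16.2) quantiles at 0.05 and 0.95.
Posterior mean ≈ 0.370, SD ≈ 0.151; a Normal approximation gives roughly [0.122, 0.619].
Exact: lower = 0.161; upper = 0.649.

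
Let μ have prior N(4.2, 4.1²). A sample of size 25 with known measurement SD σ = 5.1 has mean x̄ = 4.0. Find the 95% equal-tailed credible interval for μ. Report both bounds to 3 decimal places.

[2.072, 5.952]

Posterior precision = 1/4.1² + 25/5.1² = 0.0595 + 0.9612 = 1.0207, so posterior SD = 0.9898.
Posterior mean = (4.2/4.1² + 25·4.0/5.1²) / 1.0207 = 4.0117.
Interval: 4.0117 ± 1.960 × 0.9898 → [2.072, 5.952].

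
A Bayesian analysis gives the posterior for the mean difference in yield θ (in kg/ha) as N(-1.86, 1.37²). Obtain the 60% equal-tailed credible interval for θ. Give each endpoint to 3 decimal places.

[-3.013, -0.707]

The posterior is symmetric, so the 60% equal-tailed interval is θ = -1.86 ± z·1.37 with z = 0.842.
Half-width: 0.842 × 1.37 = 1.153.
-1.86 − 1.153 = -3.013; -1.86 + 1.153 = -0.707.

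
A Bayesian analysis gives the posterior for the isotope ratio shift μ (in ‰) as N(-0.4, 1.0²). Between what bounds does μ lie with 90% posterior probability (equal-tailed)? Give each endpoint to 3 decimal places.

The posterior is symmetric, so the 90% equal-tailed interval is μ = -0.4 ± z·1.0 with z = 1.645.
Half-width: 1.645 × 1.0 = 1.645.
-0.4 − 1.645 = -2.045; -0.4 + 1.645 = 1.245.

[-2.045, 1.245]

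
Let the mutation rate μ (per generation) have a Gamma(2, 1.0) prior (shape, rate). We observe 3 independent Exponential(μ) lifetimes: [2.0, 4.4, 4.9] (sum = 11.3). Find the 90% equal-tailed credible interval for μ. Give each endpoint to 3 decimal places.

Posterior: Gamma(2+3, 1.0+11.3) = Gamma(5, 12.3) (shape, rate).
Equal-tailed 90% interval: Gamma(5, 12.3) quantiles at 0.05 and 0.95.
Posterior mean ≈ 0.407, SD ≈ 0.182; a Normal approximation gives roughly [0.107, 0.706].
Exact: lower = 0.160; upper = 0.744.

[0.160, 0.744]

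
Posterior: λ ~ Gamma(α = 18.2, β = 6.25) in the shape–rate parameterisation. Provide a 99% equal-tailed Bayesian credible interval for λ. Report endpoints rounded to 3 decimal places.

Posterior: Gamma(shape 18.2, rate 6.25).
Equal-tailed 99% interval: Gamma(18.2, 6.25) quantiles at 0.005 and 0.995.
Posterior mean ≈ 2.912, SD ≈ 0.683; a Normal approximation gives roughly [1.154, 4.670].
Exact: lower = 1.453; upper = 4.968.

[1.453, 4.968]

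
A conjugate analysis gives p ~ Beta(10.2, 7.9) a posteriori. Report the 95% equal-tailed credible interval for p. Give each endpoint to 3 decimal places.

[0.337, 0.776]

Posterior: Beta(10.2, 7.9).
Equal-tailed 95% interval: the 0.025 and 0.975 quantiles of Beta(10.2, 7.9).
Posterior mean ≈ 0.564, SD ≈ 0.113; a Normal approximation gives roughly [0.341, 0.786].
Exact: F⁻¹(0.025) = 0.337; F⁻¹(0.975) = 0.776.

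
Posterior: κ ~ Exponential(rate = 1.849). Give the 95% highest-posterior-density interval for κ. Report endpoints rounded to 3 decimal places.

[0.000, 1.620]

The exponential density is strictly decreasing on [0, ∞), so the HPD interval is anchored at 0: [0, q] with P(κ ≤ q) = 0.95.
q = −ln(1 − 0.95) / 1.849 = 2.9957 / 1.849 = 1.620.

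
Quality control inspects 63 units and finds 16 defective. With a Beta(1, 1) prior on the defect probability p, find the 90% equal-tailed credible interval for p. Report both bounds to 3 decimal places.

Posterior: Beta(1+16, 1+47) = Beta(17, 48).
Equal-tailed 90% interval: the 0.05 and 0.95 quantiles of Beta(17, 48).
Posterior mean ≈ 0.262, SD ≈ 0.054; a Normal approximation gives roughly [0.173, 0.351].
Exact: F⁻¹(0.05) = 0.177; F⁻¹(0.95) = 0.355.

[0.177, 0.355]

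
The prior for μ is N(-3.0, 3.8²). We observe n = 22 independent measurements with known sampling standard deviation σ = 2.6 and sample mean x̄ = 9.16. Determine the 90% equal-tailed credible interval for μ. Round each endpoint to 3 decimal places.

[8.004, 9.809]

Posterior precision = 1/3.8² + 22/2.6² = 0.0693 + 3.2544 = 3.3237, so posterior SD = 0.5485.
Posterior mean = (-3.0/3.8² + 22·9.16/2.6²) / 3.3237 = 8.9066.
Interval: 8.9066 ± 1.645 × 0.5485 → [8.004, 9.809].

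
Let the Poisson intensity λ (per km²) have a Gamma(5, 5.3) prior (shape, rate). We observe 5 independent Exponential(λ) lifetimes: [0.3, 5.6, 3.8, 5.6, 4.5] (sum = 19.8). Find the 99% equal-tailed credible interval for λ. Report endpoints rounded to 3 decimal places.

[0.148, 0.797]

Posterior: Gamma(5+5, 5.3+19.8) = Gamma(10, 25.1) (shape, rate).
Equal-tailed 99% interval: Gamma(10, 25.1) quantiles at 0.005 and 0.995.
Posterior mean ≈ 0.398, SD ≈ 0.126; a Normal approximation gives roughly [0.074, 0.723].
Exact: lower = 0.148; upper = 0.797.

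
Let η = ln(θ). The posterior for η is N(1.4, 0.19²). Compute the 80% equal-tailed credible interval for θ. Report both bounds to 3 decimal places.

[3.179, 5.173]

On the log scale the 80% interval is 1.4 ± 1.282 × 0.19 = [1.1565, 1.6435].
Exponentiate: [e^1.1565, e^1.6435] = [3.179, 5.173].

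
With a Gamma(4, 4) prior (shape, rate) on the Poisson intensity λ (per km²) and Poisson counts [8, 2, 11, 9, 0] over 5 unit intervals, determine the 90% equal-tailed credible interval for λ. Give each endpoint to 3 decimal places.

[2.779, 4.903]

Posterior: Gamma(4+30, 4+5) = Gamma(34, 9) (shape, rate).
Equal-tailed 90% interval: Gamma(34, 9) quantiles at 0.05 and 0.95.
Posterior mean ≈ 3.778, SD ≈ 0.648; a Normal approximation gives roughly [2.712, 4.843].
Exact: lower = 2.779; upper = 4.903.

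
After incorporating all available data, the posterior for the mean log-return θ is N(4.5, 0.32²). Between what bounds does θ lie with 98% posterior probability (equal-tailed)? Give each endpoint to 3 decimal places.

The posterior is symmetric, so the 98% equal-tailed interval is θ = 4.5 ± z·0.32 with z = 2.326.
Half-width: 2.326 × 0.32 = 0.744.
4.5 − 0.744 = 3.756; 4.5 + 0.744 = 5.244.

[3.756, 5.244]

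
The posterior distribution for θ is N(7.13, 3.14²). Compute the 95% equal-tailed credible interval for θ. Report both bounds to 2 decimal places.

[0.98, 13.28]

The posterior is symmetric, so the 95% equal-tailed interval is θ = 7.13 ± z·3.14 with z = 1.960.
Half-width: 1.960 × 3.14 = 6.15.
7.13 − 6.15 = 0.98; 7.13 + 6.15 = 13.28.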